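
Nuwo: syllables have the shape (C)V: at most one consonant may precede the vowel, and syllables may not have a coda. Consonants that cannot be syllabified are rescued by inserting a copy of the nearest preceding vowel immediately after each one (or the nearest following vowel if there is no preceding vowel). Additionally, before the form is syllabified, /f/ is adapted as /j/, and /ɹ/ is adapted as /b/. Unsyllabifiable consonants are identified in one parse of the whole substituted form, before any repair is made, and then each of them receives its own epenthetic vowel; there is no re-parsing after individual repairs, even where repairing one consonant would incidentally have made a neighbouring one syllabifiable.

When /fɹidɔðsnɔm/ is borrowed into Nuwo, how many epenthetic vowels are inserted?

4

After substitution the input is /jbidɔðsnɔm/.
The unsyllabifiable consonants are /j/, /ð/, /s/, /m/; each receives one epenthetic vowel.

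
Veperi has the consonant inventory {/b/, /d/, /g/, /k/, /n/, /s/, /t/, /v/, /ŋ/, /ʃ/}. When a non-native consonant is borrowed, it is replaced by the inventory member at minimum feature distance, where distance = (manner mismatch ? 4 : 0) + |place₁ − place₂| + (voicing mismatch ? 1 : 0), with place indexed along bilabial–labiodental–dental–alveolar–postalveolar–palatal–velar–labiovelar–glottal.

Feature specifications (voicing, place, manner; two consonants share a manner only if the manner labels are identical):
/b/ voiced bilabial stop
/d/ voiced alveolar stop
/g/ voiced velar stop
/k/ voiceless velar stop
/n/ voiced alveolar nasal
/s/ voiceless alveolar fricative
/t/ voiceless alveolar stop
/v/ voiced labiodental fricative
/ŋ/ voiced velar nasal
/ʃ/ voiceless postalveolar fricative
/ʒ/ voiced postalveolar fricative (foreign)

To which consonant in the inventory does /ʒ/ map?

/ʃ/ is closest: same manner (fricative), place distance 0 (postalveolar→postalveolar), voicing differs (+1); total 1. Next closest is /s/ at distance 2.

ʃ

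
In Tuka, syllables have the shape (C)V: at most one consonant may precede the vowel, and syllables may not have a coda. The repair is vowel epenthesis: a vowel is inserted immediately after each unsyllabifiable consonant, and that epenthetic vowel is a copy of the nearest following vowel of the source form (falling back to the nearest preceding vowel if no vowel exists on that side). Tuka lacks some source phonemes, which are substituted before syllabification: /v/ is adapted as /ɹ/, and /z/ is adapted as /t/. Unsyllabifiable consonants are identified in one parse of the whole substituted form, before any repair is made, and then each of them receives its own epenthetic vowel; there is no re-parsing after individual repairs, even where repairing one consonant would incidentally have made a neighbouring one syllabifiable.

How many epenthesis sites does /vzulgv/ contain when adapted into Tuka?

After substitution the input is /ɹtulgɹ/.
The unsyllabifiable consonants are /ɹ/, /l/, /g/, /ɹ/; each receives one epenthetic vowel.

4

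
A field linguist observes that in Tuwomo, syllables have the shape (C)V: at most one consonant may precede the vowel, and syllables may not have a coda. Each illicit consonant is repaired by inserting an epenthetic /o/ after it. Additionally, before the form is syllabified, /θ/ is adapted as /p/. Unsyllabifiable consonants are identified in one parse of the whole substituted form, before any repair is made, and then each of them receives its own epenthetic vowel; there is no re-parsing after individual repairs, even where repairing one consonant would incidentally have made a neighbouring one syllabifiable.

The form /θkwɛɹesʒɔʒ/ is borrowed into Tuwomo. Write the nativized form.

pokowɛɹesoʒɔʒo

Substitution: /θ/ → /p/, giving /pkwɛɹesʒɔʒ/.
Under (C)V, the unsyllabifiable consonants are /p/, /k/, /s/, /ʒ/ (no codas are permitted; onsets are limited to one consonant).
Inserting the epenthetic vowel yields /p/ → /po/, /k/ → /ko/, /s/ → /so/, /ʒ/ → /ʒo/.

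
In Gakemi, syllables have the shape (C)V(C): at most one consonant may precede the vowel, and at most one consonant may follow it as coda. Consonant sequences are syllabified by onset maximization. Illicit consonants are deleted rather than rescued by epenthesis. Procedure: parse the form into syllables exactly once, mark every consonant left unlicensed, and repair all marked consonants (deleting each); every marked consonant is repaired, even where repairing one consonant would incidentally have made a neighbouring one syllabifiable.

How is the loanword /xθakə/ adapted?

Syllabifying with onset maximization leaves /x/ stranded (at most one coda consonant is licensed; onsets are limited to one consonant).
Deletion applies to /x/.

θakə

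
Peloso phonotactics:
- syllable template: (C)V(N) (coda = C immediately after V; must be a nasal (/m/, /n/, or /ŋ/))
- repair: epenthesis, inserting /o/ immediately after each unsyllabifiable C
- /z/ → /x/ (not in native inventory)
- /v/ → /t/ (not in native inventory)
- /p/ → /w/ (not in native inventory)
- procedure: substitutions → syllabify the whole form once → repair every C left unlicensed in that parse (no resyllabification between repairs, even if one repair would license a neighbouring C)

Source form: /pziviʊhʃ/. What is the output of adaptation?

Substitution: /p/ → /w/, /z/ → /x/, /v/ → /t/, giving /wxitiʊhʃ/.
The consonants /w/, /h/, /ʃ/ cannot be parsed into a legal (C)V(N) syllable (only a nasal (/m/, /n/, or /ŋ/) is licensed in coda position; onsets are limited to one consonant).
Inserting the epenthetic vowel yields /w/ → /wo/, /h/ → /ho/, /ʃ/ → /ʃo/.

woxitiʊhoʃo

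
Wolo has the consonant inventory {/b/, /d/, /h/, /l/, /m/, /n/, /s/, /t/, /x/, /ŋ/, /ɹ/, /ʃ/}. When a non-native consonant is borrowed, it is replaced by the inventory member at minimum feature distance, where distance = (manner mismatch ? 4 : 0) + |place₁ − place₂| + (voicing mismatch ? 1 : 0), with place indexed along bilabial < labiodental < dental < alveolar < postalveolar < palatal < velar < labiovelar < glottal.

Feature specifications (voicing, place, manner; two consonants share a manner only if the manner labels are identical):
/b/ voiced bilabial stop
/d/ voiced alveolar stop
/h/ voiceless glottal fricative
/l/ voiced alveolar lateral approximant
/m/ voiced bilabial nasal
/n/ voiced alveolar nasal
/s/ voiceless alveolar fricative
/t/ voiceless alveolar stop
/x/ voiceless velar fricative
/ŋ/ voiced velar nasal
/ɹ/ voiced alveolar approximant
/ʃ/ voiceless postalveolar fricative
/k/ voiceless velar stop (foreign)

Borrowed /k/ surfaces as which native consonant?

t

/t/ is closest: same manner (stop), place distance 3 (velar→alveolar), same voicing; total 3. Next closest is /d/ at distance 4.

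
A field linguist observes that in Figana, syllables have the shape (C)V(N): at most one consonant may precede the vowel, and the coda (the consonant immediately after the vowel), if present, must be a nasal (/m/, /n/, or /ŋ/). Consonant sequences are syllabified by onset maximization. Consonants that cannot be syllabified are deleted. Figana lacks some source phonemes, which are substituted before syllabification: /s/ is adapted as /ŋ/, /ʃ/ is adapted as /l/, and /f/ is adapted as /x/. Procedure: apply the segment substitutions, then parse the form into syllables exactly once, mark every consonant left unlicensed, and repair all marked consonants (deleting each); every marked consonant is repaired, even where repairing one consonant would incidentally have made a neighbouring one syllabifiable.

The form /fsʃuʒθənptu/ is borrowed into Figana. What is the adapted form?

Substitution: /f/ → /x/, /s/ → /ŋ/, /ʃ/ → /l/, giving /xŋluʒθənptu/.
The consonants /x/, /ŋ/, /ʒ/, /p/ cannot be parsed into a legal (C)V(N) syllable (only a nasal (/m/, /n/, or /ŋ/) is licensed in coda position; onsets are limited to one consonant).
Deletion applies to /x/, /ŋ/, /ʒ/, /p/.

luθəntu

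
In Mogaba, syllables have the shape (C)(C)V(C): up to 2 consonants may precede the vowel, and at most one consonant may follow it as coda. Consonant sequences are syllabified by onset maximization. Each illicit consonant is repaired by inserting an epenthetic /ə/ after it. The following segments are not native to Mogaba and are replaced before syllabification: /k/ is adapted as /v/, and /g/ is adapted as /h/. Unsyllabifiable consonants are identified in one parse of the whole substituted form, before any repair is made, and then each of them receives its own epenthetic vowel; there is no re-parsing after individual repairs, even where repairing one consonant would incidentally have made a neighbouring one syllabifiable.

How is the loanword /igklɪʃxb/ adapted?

ihvlɪʃxəbə

Substitution: /g/ → /h/, /k/ → /v/, giving /ihvlɪʃxb/.
Syllabifying with onset maximization leaves /x/, /b/ stranded (at most one coda consonant is licensed; onsets may contain at most 2 consonants).
Inserting the epenthetic vowel yields /x/ → /xə/, /b/ → /bə/.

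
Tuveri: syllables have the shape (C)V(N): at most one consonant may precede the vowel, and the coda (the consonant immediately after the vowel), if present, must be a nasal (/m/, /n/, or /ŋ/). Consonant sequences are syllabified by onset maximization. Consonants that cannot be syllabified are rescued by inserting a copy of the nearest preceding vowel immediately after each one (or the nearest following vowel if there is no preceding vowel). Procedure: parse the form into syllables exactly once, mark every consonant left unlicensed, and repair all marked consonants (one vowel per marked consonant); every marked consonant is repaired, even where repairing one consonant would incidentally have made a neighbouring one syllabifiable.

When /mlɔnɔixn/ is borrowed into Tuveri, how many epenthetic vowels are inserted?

The unsyllabifiable consonants are /m/, /x/, /n/; each receives one epenthetic vowel.

3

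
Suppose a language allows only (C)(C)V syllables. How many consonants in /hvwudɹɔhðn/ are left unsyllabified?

4

The consonants /h/, /h/, /ð/, /n/ cannot be parsed into a legal (C)(C)V syllable (no codas are permitted; onsets may contain at most 2 consonants).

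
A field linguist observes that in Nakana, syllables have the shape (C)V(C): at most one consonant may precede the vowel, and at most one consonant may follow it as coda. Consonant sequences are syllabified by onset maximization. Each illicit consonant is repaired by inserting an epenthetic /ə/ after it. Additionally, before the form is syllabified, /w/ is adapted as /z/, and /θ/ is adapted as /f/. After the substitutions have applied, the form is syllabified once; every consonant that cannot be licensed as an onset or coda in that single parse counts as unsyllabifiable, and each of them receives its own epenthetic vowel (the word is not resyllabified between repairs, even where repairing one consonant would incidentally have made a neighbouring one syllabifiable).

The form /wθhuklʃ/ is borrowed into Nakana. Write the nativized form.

Substitution: /w/ → /z/, /θ/ → /f/, giving /zfhuklʃ/.
Under (C)V(C), the unsyllabifiable consonants are /z/, /f/, /l/, /ʃ/ (at most one coda consonant is licensed; onsets are limited to one consonant).
Inserting the epenthetic vowel yields /z/ → /zə/, /f/ → /fə/, /l/ → /lə/, /ʃ/ → /ʃə/.

zəfəhukləʃə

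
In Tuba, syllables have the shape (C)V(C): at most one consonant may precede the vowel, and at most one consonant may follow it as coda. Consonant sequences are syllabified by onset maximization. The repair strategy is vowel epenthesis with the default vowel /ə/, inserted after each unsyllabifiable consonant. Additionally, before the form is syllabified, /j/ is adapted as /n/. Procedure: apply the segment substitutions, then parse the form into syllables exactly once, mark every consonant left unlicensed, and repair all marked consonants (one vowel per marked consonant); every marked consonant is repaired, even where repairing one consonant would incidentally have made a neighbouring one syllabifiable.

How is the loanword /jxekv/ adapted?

nəxekvə

Substitution: /j/ → /n/, giving /nxekv/.
The consonants /n/, /v/ cannot be parsed into a legal (C)V(C) syllable (at most one coda consonant is licensed; onsets are limited to one consonant).
Epenthesis after each stranded consonant: /n/ → /nə/, /v/ → /və/.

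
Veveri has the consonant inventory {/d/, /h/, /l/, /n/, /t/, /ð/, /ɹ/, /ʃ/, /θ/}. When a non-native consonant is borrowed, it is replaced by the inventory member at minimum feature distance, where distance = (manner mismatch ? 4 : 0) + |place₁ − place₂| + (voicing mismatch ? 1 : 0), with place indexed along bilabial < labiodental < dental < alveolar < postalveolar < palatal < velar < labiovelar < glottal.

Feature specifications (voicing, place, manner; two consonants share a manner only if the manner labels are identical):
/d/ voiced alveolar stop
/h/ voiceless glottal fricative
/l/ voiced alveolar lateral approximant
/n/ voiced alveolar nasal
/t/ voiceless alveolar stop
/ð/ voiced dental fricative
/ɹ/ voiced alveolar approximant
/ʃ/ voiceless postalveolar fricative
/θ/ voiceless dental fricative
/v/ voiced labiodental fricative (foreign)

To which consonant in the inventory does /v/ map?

/ð/ is closest: same manner (fricative), place distance 1 (labiodental→dental), same voicing; total 1. Next closest is /θ/ at distance 2.

ð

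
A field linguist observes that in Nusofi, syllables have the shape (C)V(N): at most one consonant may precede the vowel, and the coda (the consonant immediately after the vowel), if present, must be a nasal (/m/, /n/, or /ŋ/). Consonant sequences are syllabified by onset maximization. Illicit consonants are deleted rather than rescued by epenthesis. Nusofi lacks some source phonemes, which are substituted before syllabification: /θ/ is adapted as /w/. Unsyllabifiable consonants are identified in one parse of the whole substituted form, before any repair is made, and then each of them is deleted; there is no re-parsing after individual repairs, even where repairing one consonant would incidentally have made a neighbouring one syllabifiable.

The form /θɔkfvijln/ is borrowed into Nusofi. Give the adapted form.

wɔvi

Substitution: /θ/ → /w/, giving /wɔkfvijln/.
Under (C)V(N), the unsyllabifiable consonants are /k/, /f/, /j/, /l/, /n/ (only a nasal (/m/, /n/, or /ŋ/) is licensed in coda position; onsets are limited to one consonant).
Each unlicensed consonant is deleted: /k/, /f/, /j/, /l/, /n/.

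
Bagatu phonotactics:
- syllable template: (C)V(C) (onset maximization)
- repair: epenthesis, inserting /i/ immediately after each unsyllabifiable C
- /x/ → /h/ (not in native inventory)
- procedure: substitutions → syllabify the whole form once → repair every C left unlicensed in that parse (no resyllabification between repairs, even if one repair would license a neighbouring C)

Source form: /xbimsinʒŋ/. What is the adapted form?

Substitution: /x/ → /h/, giving /hbimsinʒŋ/.
Syllabifying with onset maximization leaves /h/, /ʒ/, /ŋ/ stranded (at most one coda consonant is licensed; onsets are limited to one consonant).
Inserting the epenthetic vowel yields /h/ → /hi/, /ʒ/ → /ʒi/, /ŋ/ → /ŋi/.

hibimsinʒiŋi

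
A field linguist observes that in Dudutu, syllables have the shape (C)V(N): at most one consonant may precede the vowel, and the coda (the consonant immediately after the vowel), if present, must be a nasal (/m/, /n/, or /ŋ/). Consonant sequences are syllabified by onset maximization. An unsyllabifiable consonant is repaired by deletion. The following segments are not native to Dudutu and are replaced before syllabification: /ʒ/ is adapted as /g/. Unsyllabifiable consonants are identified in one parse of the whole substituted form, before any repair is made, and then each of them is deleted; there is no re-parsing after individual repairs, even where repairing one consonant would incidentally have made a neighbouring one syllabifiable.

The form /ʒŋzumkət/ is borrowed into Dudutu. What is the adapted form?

Substitution: /ʒ/ → /g/, giving /gŋzumkət/.
Under (C)V(N), the unsyllabifiable consonants are /g/, /ŋ/, /t/ (only a nasal (/m/, /n/, or /ŋ/) is licensed in coda position; onsets are limited to one consonant).
Deletion applies to /g/, /ŋ/, /t/.

zumkə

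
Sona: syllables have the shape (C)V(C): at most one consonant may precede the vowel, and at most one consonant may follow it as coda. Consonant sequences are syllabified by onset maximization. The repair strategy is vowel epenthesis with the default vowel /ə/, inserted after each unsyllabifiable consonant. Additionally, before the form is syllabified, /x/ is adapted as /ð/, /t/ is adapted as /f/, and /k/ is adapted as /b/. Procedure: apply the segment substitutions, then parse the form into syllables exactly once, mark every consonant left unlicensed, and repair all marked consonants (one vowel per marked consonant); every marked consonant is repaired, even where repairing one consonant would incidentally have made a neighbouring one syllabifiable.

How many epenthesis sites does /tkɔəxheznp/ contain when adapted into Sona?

3

After substitution the input is /fbɔəðheznp/.
The unsyllabifiable consonants are /f/, /n/, /p/; each receives one epenthetic vowel.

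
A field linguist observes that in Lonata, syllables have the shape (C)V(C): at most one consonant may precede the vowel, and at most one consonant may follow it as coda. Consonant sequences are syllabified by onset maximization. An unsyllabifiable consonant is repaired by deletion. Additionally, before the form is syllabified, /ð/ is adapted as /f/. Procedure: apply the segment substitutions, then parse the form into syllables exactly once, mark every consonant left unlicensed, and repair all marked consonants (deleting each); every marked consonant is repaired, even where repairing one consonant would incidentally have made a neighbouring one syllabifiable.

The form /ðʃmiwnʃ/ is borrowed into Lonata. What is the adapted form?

miw

Substitution: /ð/ → /f/, giving /fʃmiwnʃ/.
The consonants /f/, /ʃ/, /n/, /ʃ/ cannot be parsed into a legal (C)V(C) syllable (at most one coda consonant is licensed; onsets are limited to one consonant).
Deletion applies to /f/, /ʃ/, /n/, /ʃ/.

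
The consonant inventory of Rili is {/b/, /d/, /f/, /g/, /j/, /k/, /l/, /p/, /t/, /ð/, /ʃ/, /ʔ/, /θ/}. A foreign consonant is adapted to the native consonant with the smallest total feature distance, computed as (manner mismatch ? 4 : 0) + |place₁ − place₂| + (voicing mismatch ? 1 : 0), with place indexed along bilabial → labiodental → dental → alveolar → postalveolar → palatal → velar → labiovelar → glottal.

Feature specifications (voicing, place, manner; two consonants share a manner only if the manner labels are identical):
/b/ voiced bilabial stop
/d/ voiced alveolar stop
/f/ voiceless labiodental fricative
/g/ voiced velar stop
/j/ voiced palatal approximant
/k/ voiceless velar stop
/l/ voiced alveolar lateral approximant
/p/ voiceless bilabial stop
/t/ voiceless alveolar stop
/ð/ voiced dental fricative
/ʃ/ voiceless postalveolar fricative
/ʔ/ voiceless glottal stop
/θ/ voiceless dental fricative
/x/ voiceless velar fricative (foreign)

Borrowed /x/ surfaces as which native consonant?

ʃ

/ʃ/ is closest: same manner (fricative), place distance 2 (velar→postalveolar), same voicing; total 2. Next closest is /k/ at distance 4.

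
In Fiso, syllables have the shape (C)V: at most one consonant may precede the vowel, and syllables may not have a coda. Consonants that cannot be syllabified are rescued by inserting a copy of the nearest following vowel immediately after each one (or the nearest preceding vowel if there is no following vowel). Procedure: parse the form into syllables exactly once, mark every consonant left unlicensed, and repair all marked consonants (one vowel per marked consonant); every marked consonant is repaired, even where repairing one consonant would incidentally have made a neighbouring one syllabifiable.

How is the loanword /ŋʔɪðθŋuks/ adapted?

ŋɪʔɪðuθuŋukusu

The consonants /ŋ/, /ð/, /θ/, /k/, /s/ cannot be parsed into a legal (C)V syllable (no codas are permitted; onsets are limited to one consonant).
Each unlicensed consonant becomes the onset of a new syllable: /ŋ/ → /ŋɪ/, /ð/ → /ðu/, /θ/ → /θu/, /k/ → /ku/, /s/ → /su/.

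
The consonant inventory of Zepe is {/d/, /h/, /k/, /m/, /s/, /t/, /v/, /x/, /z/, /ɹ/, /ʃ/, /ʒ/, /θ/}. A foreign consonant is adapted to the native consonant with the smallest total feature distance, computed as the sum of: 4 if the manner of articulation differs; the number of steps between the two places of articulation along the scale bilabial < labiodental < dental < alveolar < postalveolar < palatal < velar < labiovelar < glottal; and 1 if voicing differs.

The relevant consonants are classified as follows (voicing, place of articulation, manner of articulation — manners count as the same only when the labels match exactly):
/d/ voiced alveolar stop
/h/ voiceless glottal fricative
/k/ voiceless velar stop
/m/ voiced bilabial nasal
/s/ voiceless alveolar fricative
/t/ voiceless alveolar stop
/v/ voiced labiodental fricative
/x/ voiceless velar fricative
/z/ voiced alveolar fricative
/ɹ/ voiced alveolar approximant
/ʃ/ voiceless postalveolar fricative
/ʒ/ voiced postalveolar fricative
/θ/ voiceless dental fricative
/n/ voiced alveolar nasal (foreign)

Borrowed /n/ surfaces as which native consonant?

/m/ is closest: same manner (nasal), place distance 3 (alveolar→bilabial), same voicing; total 3. Next closest is /d/ at distance 4.

m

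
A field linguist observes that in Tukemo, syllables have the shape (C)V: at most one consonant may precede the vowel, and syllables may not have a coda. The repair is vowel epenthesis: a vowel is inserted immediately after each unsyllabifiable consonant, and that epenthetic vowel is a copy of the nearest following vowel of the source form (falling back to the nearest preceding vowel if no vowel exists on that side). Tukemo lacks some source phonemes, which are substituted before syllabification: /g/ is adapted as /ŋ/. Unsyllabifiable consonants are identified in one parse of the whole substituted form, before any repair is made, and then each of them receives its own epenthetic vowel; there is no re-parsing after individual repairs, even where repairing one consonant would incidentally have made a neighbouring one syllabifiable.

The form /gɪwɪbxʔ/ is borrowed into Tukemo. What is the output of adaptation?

ŋɪwɪbɪxɪʔɪ

Substitution: /g/ → /ŋ/, giving /ŋɪwɪbxʔ/.
Under (C)V, the unsyllabifiable consonants are /b/, /x/, /ʔ/ (no codas are permitted; onsets are limited to one consonant).
Each unlicensed consonant becomes the onset of a new syllable: /b/ → /bɪ/, /x/ → /xɪ/, /ʔ/ → /ʔɪ/.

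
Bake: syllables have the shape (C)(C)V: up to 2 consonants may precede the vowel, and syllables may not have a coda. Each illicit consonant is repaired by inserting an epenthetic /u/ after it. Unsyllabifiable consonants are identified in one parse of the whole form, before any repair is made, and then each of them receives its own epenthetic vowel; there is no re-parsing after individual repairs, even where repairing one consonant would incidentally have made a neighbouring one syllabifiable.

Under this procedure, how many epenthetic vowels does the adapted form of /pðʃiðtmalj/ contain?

The unsyllabifiable consonants are /p/, /ð/, /l/, /j/; each receives one epenthetic vowel.

4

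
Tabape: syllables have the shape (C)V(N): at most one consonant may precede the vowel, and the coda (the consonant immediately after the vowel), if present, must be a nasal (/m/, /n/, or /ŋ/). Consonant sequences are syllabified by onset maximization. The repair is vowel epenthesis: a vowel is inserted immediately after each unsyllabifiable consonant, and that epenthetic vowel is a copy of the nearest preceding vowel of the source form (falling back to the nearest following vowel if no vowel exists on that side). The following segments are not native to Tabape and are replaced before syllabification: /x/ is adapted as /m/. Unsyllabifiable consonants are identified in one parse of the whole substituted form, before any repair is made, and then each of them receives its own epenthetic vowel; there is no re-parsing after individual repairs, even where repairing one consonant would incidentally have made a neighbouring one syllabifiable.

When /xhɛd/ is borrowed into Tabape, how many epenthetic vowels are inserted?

2

After substitution the input is /mhɛd/.
The unsyllabifiable consonants are /m/, /d/; each receives one epenthetic vowel.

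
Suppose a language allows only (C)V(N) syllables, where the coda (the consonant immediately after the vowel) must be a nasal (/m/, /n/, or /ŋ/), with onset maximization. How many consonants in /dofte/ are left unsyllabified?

Syllabifying with onset maximization leaves /f/ stranded (only a nasal (/m/, /n/, or /ŋ/) is licensed in coda position; onsets are limited to one consonant).

1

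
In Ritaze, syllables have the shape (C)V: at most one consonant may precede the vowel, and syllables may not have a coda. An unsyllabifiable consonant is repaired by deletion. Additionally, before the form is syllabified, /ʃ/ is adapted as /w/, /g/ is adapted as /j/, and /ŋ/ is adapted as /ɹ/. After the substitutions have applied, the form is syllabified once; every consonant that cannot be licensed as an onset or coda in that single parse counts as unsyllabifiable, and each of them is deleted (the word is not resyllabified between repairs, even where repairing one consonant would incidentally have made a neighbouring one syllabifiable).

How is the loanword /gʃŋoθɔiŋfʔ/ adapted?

ɹoθɔi

Substitution: /g/ → /j/, /ʃ/ → /w/, /ŋ/ → /ɹ/, giving /jwɹoθɔiɹfʔ/.
Under (C)V, the unsyllabifiable consonants are /j/, /w/, /ɹ/, /f/, /ʔ/ (no codas are permitted; onsets are limited to one consonant).
Deletion applies to /j/, /w/, /ɹ/, /f/, /ʔ/.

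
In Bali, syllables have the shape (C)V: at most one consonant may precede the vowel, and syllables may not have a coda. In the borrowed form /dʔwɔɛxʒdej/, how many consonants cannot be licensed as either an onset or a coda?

The consonants /d/, /ʔ/, /x/, /ʒ/, /j/ cannot be parsed into a legal (C)V syllable (no codas are permitted; onsets are limited to one consonant).

5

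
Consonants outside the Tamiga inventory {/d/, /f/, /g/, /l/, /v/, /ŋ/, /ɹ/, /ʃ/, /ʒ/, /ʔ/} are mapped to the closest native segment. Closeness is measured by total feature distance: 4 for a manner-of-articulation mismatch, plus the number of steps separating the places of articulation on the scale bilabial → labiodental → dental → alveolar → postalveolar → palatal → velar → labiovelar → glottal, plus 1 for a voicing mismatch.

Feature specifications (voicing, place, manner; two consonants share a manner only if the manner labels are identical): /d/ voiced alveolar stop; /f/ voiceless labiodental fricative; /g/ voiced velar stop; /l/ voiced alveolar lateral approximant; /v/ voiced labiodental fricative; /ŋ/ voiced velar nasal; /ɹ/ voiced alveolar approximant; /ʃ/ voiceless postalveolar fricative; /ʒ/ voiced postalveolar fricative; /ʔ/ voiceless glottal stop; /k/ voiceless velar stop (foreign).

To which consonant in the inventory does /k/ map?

g

/g/ is closest: same manner (stop), place distance 0 (velar→velar), voicing differs (+1); total 1. Next closest is /ʔ/ at distance 2.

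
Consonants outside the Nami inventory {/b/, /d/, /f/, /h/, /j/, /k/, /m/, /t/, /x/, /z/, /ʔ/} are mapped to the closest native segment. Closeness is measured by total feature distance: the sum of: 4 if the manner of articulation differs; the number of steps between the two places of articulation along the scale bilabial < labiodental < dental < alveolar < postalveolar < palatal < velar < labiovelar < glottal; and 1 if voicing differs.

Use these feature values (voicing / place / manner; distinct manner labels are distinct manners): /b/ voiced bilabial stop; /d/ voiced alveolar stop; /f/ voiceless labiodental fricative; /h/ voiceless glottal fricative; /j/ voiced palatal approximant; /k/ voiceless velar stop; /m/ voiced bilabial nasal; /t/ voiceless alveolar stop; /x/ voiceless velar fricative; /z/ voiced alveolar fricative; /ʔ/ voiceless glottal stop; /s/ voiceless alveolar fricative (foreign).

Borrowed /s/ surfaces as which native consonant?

z

/z/ is closest: same manner (fricative), place distance 0 (alveolar→alveolar), voicing differs (+1); total 1. Next closest is /f/ at distance 2.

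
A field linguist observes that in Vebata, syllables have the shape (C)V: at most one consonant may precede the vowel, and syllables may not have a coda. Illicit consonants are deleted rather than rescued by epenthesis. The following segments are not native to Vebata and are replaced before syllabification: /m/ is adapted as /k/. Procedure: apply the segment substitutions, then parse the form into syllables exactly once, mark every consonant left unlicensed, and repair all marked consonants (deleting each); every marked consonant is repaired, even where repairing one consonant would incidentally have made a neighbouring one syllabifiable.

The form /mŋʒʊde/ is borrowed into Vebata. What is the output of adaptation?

ʒʊde

Substitution: /m/ → /k/, giving /kŋʒʊde/.
Syllabifying with onset maximization leaves /k/, /ŋ/ stranded (no codas are permitted; onsets are limited to one consonant).
Deletion applies to /k/, /ŋ/.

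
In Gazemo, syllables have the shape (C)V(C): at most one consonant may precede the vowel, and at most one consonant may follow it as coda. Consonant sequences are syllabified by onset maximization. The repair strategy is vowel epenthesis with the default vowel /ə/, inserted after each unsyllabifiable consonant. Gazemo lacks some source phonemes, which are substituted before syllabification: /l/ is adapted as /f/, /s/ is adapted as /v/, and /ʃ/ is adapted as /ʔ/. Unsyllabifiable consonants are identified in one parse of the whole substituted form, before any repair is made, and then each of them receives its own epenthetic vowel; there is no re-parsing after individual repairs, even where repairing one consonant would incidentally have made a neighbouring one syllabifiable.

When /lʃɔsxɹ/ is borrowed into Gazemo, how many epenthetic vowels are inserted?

3

After substitution the input is /fʔɔvxɹ/.
The unsyllabifiable consonants are /f/, /x/, /ɹ/; each receives one epenthetic vowel.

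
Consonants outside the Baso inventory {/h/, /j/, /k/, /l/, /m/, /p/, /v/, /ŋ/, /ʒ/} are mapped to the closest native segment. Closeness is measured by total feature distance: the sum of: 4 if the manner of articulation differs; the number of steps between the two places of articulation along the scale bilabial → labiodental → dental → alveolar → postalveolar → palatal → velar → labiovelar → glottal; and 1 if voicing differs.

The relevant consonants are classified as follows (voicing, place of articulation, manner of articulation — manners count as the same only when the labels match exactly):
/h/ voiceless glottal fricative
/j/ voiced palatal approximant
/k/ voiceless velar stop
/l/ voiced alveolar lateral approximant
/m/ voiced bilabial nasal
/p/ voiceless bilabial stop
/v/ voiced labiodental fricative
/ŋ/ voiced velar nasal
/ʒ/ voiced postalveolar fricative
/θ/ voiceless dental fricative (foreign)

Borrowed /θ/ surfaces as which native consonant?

v

/v/ is closest: same manner (fricative), place distance 1 (dental→labiodental), voicing differs (+1); total 2. Next closest is /ʒ/ at distance 3.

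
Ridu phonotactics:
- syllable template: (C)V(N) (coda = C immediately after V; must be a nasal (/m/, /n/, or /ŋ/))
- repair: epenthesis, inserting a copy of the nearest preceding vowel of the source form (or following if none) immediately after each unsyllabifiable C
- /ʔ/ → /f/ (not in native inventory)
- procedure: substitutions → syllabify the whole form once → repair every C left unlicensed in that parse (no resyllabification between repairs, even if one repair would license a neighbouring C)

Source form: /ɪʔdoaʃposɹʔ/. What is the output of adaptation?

Substitution: /ʔ/ → /f/, giving /ɪfdoaʃposɹf/.
The consonants /f/, /ʃ/, /s/, /ɹ/, /f/ cannot be parsed into a legal (C)V(N) syllable (only a nasal (/m/, /n/, or /ŋ/) is licensed in coda position; onsets are limited to one consonant).
Epenthesis after each stranded consonant: /f/ → /fɪ/, /ʃ/ → /ʃa/, /s/ → /so/, /ɹ/ → /ɹo/, /f/ → /fo/.

ɪfɪdoaʃaposoɹofo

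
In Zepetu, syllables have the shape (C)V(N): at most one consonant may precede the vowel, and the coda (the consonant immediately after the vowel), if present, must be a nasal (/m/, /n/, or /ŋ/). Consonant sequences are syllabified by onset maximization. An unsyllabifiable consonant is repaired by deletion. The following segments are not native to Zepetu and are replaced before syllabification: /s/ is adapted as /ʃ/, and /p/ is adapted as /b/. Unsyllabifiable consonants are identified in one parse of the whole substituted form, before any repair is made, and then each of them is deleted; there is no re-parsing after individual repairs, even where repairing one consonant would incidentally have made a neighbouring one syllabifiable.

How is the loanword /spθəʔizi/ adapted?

θəʔizi

Substitution: /s/ → /ʃ/, /p/ → /b/, giving /ʃbθəʔizi/.
Syllabifying with onset maximization leaves /ʃ/, /b/ stranded (only a nasal (/m/, /n/, or /ŋ/) is licensed in coda position; onsets are limited to one consonant).
Each unlicensed consonant is deleted: /ʃ/, /b/.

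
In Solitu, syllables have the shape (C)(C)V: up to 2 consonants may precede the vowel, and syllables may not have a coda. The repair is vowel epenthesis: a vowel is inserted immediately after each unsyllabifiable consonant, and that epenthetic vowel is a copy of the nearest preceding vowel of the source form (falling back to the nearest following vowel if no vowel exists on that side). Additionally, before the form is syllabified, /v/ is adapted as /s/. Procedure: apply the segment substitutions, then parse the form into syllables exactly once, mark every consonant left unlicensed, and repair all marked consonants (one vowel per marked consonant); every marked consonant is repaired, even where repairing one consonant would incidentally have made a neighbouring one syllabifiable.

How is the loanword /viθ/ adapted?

siθi

Substitution: /v/ → /s/, giving /siθ/.
The consonants /θ/ cannot be parsed into a legal (C)(C)V syllable (no codas are permitted; onsets may contain at most 2 consonants).
Epenthesis after each stranded consonant: /θ/ → /θi/.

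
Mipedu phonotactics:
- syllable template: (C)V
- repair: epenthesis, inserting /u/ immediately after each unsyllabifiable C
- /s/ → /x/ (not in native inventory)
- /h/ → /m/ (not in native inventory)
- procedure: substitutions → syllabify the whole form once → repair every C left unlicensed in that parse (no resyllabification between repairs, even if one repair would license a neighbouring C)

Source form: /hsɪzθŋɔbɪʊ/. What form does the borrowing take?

Substitution: /h/ → /m/, /s/ → /x/, giving /mxɪzθŋɔbɪʊ/.
Under (C)V, the unsyllabifiable consonants are /m/, /z/, /θ/ (no codas are permitted; onsets are limited to one consonant).
Epenthesis after each stranded consonant: /m/ → /mu/, /z/ → /zu/, /θ/ → /θu/.

muxɪzuθuŋɔbɪʊ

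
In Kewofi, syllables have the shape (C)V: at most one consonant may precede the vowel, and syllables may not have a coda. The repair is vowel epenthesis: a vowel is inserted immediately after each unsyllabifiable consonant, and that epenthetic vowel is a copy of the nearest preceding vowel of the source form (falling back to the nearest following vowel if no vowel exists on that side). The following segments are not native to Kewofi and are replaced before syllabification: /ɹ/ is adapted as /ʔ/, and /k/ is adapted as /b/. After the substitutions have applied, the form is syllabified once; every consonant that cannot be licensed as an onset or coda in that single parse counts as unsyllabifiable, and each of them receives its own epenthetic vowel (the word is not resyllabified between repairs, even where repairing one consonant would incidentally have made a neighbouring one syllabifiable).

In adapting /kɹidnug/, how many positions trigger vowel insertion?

3

After substitution the input is /bʔidnug/.
The unsyllabifiable consonants are /b/, /d/, /g/; each receives one epenthetic vowel.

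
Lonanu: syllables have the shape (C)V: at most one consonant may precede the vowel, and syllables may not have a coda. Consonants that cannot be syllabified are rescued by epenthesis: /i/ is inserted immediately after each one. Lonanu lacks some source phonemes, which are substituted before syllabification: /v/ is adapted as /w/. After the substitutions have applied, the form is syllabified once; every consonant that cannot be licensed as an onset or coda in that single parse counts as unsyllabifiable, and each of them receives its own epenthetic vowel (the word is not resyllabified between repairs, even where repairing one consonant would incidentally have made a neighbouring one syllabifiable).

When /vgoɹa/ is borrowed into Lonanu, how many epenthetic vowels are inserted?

1

After substitution the input is /wgoɹa/.
The unsyllabifiable consonants are /w/; each receives one epenthetic vowel.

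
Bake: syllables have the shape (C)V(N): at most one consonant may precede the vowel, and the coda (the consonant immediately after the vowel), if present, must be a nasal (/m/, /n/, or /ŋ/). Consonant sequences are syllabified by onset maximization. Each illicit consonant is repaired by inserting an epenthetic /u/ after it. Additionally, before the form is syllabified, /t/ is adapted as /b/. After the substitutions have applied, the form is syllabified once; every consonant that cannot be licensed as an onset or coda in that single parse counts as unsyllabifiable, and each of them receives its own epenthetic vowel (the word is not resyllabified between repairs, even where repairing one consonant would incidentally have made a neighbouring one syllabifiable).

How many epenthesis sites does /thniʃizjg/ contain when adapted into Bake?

After substitution the input is /bhniʃizjg/.
The unsyllabifiable consonants are /b/, /h/, /z/, /j/, /g/; each receives one epenthetic vowel.

5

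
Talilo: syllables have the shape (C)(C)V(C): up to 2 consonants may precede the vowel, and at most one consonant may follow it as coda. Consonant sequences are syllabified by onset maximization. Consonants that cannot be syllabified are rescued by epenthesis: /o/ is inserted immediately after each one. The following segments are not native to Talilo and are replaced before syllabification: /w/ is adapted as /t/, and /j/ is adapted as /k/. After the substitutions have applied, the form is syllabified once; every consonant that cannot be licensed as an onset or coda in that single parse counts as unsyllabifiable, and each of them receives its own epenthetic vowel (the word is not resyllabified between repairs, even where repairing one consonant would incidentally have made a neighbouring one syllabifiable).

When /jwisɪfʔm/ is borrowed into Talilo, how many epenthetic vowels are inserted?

After substitution the input is /ktisɪfʔm/.
The unsyllabifiable consonants are /ʔ/, /m/; each receives one epenthetic vowel.

2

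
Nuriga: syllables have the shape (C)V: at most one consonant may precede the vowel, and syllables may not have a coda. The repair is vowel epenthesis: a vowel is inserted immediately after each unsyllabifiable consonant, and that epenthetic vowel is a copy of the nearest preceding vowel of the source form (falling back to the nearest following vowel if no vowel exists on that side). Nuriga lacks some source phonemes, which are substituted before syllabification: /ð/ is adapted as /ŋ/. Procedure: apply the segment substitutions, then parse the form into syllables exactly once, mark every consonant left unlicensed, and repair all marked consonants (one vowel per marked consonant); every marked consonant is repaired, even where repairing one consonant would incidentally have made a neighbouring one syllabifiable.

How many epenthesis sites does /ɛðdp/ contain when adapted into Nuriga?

3

After substitution the input is /ɛŋdp/.
The unsyllabifiable consonants are /ŋ/, /d/, /p/; each receives one epenthetic vowel.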